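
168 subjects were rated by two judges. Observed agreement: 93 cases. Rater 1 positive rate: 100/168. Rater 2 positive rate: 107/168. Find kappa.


P_o = 93/168 = 0.553571
P_e = (100*107 + 68*61) / 28224 = 0.526077
kappa = (P_o - P_e) / (1 - P_e)
kappa = (0.553571 - 0.526077) / (1 - 0.526077)
kappa = 0.058

0.058


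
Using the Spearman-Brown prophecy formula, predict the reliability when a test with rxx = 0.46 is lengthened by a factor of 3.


r_new = (n * rxx) / (1 + (n-1) * rxx)
r_new = (3 * 0.46) / (1 + 2 * 0.46)
r_new = 1.38 / 1.92
r_new = 0.7188

0.7188


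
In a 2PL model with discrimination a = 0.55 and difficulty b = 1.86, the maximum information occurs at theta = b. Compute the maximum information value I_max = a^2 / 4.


For 2PL, max info at theta = b = 1.86
I_max = a^2 / 4 = 0.55^2 / 4
= 0.3025 / 4
I_max = 0.0756

0.0756


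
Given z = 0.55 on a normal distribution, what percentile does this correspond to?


CDF(z) = 0.5 * (1 + erf(z/sqrt(2)))
erf(0.3889) = 0.4177
CDF = 0.7088
Percentile rank = 0.7088 * 100 = 70.88

70.88


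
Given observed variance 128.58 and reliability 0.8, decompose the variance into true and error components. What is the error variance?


var_true = rxx * var_obs = 0.8 * 128.58 = 102.864
var_error = var_obs - var_true
var_error = 128.58 - 102.864
var_error = 25.716

25.716


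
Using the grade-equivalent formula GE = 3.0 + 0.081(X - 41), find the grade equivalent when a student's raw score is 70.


raw - median = 70 - 41 = 29
slope * diff = 0.081 * 29 = 2.349
GE = 3.0 + 2.349
GE = 5.349

5.349


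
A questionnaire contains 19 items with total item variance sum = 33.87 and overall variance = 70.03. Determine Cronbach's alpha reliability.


alpha = (k/(k-1)) * (1 - sum(si^2)/s_total^2)
= (19/18) * (1 - 33.87/70.03)
alpha = 0.545

0.545


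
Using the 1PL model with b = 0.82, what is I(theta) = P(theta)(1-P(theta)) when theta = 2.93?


P = 1/(1+exp(-(2.93-0.82))) = 0.8919
I = P*(1-P) = 0.8919 * 0.1081
I = 0.0964

0.0964


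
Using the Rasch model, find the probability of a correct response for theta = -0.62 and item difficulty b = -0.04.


theta - b = -0.62 - -0.04 = -0.58
exp(-(theta - b)) = exp(0.58) = 1.786
P = 1 / (1 + 1.786)
P = 0.3589

0.3589


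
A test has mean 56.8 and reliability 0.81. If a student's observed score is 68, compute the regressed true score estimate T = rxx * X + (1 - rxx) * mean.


T_est = rxx * X + (1 - rxx) * mean
T_est = 0.81 * 68 + 0.19 * 56.8
T_est = 55.08 + 10.792
T_est = 65.872

65.872


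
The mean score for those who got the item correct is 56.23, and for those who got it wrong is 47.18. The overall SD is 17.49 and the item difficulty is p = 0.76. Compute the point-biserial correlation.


q = 1 - p = 0.24
rpb = ((M1 - M0) / SD) * sqrt(p * q)
rpb = ((56.23 - 47.18) / 17.49) * sqrt(0.76 * 0.24)
rpb = 0.221

0.221


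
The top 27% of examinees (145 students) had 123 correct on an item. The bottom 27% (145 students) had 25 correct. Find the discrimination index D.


p_upper = 123/145 = 0.8483
p_lower = 25/145 = 0.1724
D = 0.8483 - 0.1724 = 0.6759

0.6759


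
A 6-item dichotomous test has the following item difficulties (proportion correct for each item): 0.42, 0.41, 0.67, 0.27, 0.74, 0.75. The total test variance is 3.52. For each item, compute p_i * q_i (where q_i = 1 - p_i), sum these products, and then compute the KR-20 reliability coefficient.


For each item, compute p_i * q_i:
  Item 1: 0.42 * 0.58 = 0.2436
  Item 2: 0.41 * 0.59 = 0.2419
  Item 3: 0.67 * 0.33 = 0.2211
  Item 4: 0.27 * 0.73 = 0.1971
  Item 5: 0.74 * 0.26 = 0.1924
  Item 6: 0.75 * 0.25 = 0.1875
Sum(p_i * q_i) = 0.2436 + 0.2419 + 0.2211 + 0.1971 + 0.1924 + 0.1875 = 1.2836
KR-20 = (k/(k-1)) * (1 - Sum(p_i*q_i) / Var_total)
= (6/5) * (1 - 1.2836/3.52)
= 1.2 * 0.6353
KR-20 = 0.7624

0.7624


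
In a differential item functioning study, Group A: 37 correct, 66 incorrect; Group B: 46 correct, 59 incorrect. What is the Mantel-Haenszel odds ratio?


Odds_A = 37/66 = 0.5606
Odds_B = 46/59 = 0.7797
OR = Odds_A / Odds_B = 0.5606 / 0.7797
Exactly, OR = (37 * 59) / (66 * 46) = 2183 / 3036
OR = 0.719

0.719


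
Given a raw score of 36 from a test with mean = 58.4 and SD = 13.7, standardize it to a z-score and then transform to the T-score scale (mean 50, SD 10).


z = (X - mean) / SD = (36 - 58.4) / 13.7
z = -22.4 / 13.7
z = -1.635
T-score = T = 50 + 10z
Carry z at full precision (z = -22.4 / 13.7) into the conversion:
T-score = 50 + 10 * (-22.4 / 13.7) = 50 + -224 / 13.7
T-score = 50 + -16.3504
T-score = 33.6496

33.6496


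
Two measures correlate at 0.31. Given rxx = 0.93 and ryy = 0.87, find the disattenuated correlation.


r_corrected = rxy / sqrt(rxx * ryy)
= 0.31 / sqrt(0.93 * 0.87)
= 0.31 / sqrt(0.8091)
= 0.31 / 0.8995
r_corrected = 0.3446

0.3446


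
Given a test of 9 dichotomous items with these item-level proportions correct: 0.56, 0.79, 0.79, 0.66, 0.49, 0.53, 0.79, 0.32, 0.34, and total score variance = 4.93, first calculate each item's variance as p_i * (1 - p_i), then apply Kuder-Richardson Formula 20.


For each item, compute p_i * q_i:
  Item 1: 0.56 * 0.44 = 0.2464
  Item 2: 0.79 * 0.21 = 0.1659
  Item 3: 0.79 * 0.21 = 0.1659
  Item 4: 0.66 * 0.34 = 0.2244
  Item 5: 0.49 * 0.51 = 0.2499
  Item 6: 0.53 * 0.47 = 0.2491
  Item 7: 0.79 * 0.21 = 0.1659
  Item 8: 0.32 * 0.68 = 0.2176
  Item 9: 0.34 * 0.66 = 0.2244
Sum(p_i * q_i) = 0.2464 + 0.1659 + 0.1659 + 0.2244 + 0.2499 + 0.2491 + 0.1659 + 0.2176 + 0.2244 = 1.9095
KR-20 = (k/(k-1)) * (1 - Sum(p_i*q_i) / Var_total)
= (9/8) * (1 - 1.9095/4.93)
= 1.125 * 0.6127
KR-20 = 0.6893

0.6893


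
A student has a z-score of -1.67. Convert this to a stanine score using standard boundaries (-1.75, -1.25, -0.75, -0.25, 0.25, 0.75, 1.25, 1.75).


Stanine boundaries: [-1.75, -1.25, -0.75, -0.25, 0.25, 0.75, 1.25, 1.75]
z = -1.67
Check each boundary:
  z >= -1.75 -> could be stanine 2
  z < -1.25
  z < -0.75
  z < -0.25
  z < 0.25
  z < 0.75
  z < 1.25
  z < 1.75
Highest qualifying boundary gives stanine = 2

2


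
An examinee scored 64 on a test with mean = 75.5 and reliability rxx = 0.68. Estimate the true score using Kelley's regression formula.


T_est = rxx * X + (1 - rxx) * mean
T_est = 0.68 * 64 + 0.32 * 75.5
T_est = 43.52 + 24.16
T_est = 67.68

67.68


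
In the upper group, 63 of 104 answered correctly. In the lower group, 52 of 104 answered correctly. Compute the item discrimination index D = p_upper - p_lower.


p_upper = 63/104 = 0.6058
p_lower = 52/104 = 0.5
D = 0.6058 - 0.5 = 0.1058

0.1058


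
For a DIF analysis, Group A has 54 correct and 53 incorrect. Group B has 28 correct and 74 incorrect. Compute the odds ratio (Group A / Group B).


Odds_A = 54/53 = 1.0189
Odds_B = 28/74 = 0.3784
OR = Odds_A / Odds_B = 1.0189 / 0.3784
Exactly, OR = (54 * 74) / (53 * 28) = 3996 / 1484
OR = 2.6927

2.6927


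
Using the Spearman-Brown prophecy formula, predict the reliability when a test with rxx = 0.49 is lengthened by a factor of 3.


r_new = (n * rxx) / (1 + (n-1) * rxx)
r_new = (3 * 0.49) / (1 + 2 * 0.49)
r_new = 1.47 / 1.98
r_new = 0.7424

0.7424


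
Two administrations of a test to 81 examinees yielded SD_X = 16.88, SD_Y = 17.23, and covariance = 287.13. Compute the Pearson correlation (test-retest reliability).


r = cov(X,Y) / (SD_X * SD_Y)
r = 287.13 / (16.88 * 17.23)
r = 287.13 / 290.8424
r = 0.9872

0.9872


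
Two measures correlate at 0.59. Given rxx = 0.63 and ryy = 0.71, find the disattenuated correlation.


r_corrected = rxy / sqrt(rxx * ryy)
= 0.59 / sqrt(0.63 * 0.71)
= 0.59 / sqrt(0.4473)
= 0.59 / 0.668805
r_corrected = 0.8822

0.8822


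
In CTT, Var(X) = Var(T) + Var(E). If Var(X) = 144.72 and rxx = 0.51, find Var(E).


var_true = rxx * var_obs = 0.51 * 144.72 = 73.8072
var_error = var_obs - var_true
var_error = 144.72 - 73.8072
var_error = 70.9128

70.9128


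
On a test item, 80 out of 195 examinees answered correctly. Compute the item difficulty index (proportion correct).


Item difficulty p = number correct / total examinees
p = 80 / 195
p = 0.4103

0.4103


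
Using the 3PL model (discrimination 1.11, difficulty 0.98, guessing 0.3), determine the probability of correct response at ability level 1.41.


logit = 1.11*(1.41 - 0.98) = 0.4773
P* = 1/(1 + exp(-0.4773)) = 0.6171
P = 0.3 + (1 - 0.3) * 0.6171
P = 0.732

0.732


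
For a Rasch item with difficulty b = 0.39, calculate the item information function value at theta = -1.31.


P = 1/(1+exp(-(-1.31-0.39))) = 0.1545
I = P*(1-P) = 0.1545 * 0.8455
I = 0.1306

0.1306


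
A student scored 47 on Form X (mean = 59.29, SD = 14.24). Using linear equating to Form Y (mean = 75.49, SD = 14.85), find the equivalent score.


slope = SD_Y / SD_X = 14.85 / 14.24 ~ 1.0428
intercept = mean_Y - slope * mean_X = 75.49 - (14.85 / 14.24) * 59.29 ~ 13.6602
Y = slope * X + intercept. To avoid rounding drift from the rounded slope/intercept, evaluate the equivalent form Y = mean_Y + SD_Y * (X - mean_X) / SD_X at full precision:
Y = 75.49 + 14.85 * (47 - 59.29) / 14.24
Y = 75.49 - 14.85 * 12.29 / 14.24
Y = 75.49 - 182.5065 / 14.24
Y = 75.49 - 12.8165
Y = 62.6735

62.6735


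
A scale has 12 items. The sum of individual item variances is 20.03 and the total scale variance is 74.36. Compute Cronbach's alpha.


alpha = (k/(k-1)) * (1 - sum(si^2)/s_total^2)
= (12/11) * (1 - 20.03/74.36)
alpha = 0.7971

0.7971


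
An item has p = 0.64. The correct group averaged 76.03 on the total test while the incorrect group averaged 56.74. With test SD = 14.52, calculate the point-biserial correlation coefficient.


q = 1 - p = 0.36
rpb = ((M1 - M0) / SD) * sqrt(p * q)
rpb = ((76.03 - 56.74) / 14.52) * sqrt(0.64 * 0.36)
rpb = 0.6377

0.6377


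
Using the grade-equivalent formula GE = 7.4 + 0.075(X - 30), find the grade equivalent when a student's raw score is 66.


raw - median = 66 - 30 = 36
slope * diff = 0.075 * 36 = 2.7
GE = 7.4 + 2.7
GE = 10.1

10.1


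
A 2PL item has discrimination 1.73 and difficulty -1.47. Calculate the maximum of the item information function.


For 2PL, max info at theta = b = -1.47
I_max = a^2 / 4 = 1.73^2 / 4
= 2.9929 / 4
I_max = 0.7482

0.7482


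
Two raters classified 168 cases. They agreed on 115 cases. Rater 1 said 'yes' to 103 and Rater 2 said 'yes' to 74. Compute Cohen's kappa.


P_o = 115/168 = 0.684524
P_e = (103*74 + 65*94) / 28224 = 0.486536
kappa = (P_o - P_e) / (1 - P_e)
kappa = (0.684524 - 0.486536) / (1 - 0.486536)
kappa = 0.3856

0.3856


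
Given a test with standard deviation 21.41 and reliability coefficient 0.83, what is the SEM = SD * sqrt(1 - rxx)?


SEM = SD * sqrt(1 - rxx)
SEM = 21.41 * sqrt(1 - 0.83)
SEM = 21.41 * sqrt(0.17) = 21.41 * 0.412311
SEM = 8.8276

8.8276


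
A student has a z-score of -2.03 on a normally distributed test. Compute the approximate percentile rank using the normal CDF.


CDF(z) = 0.5 * (1 + erf(z/sqrt(2)))
erf(-1.4354) = -0.9576
CDF = 0.0212
Percentile rank = 0.0212 * 100 = 2.12

2.12


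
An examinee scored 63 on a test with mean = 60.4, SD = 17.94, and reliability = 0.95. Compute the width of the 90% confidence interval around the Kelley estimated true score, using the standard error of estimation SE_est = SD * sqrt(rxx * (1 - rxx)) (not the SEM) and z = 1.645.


True score estimate = 0.95*63 + 0.05*60.4 = 62.87
SE_est = SD * sqrt(rxx * (1 - rxx)) = 17.94 * sqrt(0.95 * 0.05) = 17.94 * sqrt(0.0475) = 3.909932
CI = T_est +/- z * SE_est, so width = 2 * z * SE_est = 2 * 1.645 * 3.909932
Width = 12.8637

12.8637


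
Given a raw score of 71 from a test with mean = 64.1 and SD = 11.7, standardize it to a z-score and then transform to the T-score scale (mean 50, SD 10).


z = (X - mean) / SD = (71 - 64.1) / 11.7
z = 6.9 / 11.7
z = 0.5897
T-score = T = 50 + 10z
Carry z at full precision (z = 6.9 / 11.7) into the conversion:
T-score = 50 + 10 * (6.9 / 11.7) = 50 + 69 / 11.7
T-score = 50 + 5.8974
T-score = 55.8974

55.8974


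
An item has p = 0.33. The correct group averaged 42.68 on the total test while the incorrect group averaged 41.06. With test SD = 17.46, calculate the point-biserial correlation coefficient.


q = 1 - p = 0.67
rpb = ((M1 - M0) / SD) * sqrt(p * q)
rpb = ((42.68 - 41.06) / 17.46) * sqrt(0.33 * 0.67)
rpb = 0.0436

0.0436


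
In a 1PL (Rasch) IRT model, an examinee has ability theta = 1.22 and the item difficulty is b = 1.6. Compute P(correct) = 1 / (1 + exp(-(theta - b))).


theta - b = 1.22 - 1.6 = -0.38
exp(-(theta - b)) = exp(0.38) = 1.4623
P = 1 / (1 + 1.4623)
P = 0.4061

0.4061


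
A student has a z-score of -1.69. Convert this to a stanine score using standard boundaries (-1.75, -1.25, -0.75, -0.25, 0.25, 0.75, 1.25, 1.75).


Stanine boundaries: [-1.75, -1.25, -0.75, -0.25, 0.25, 0.75, 1.25, 1.75]
z = -1.69
Check each boundary:
  z >= -1.75 -> could be stanine 2
  z < -1.25
  z < -0.75
  z < -0.25
  z < 0.25
  z < 0.75
  z < 1.25
  z < 1.75
Highest qualifying boundary gives stanine = 2

2


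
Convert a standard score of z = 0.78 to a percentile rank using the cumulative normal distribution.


CDF(z) = 0.5 * (1 + erf(z/sqrt(2)))
erf(0.5515) = 0.5646
CDF = 0.7823
Percentile rank = 0.7823 * 100 = 78.23

78.23


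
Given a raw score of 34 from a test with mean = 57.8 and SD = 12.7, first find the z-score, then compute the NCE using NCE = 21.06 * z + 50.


z = (X - mean) / SD = (34 - 57.8) / 12.7
z = -23.8 / 12.7
z = -1.874
NCE = NCE = 21.06z + 50
Carry z at full precision (z = -23.8 / 12.7) into the conversion:
NCE = 21.06 * (-23.8 / 12.7) + 50 = -501.228 / 12.7 + 50
NCE = -39.4668 + 50
NCE = 10.5332

10.5332


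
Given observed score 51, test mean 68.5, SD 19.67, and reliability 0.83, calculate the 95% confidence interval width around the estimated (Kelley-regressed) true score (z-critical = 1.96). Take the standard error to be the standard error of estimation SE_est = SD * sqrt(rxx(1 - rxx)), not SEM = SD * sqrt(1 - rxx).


True score estimate = 0.83*51 + 0.17*68.5 = 53.975
SE_est = SD * sqrt(rxx * (1 - rxx)) = 19.67 * sqrt(0.83 * 0.17) = 19.67 * sqrt(0.1411) = 7.388697
CI = T_est +/- z * SE_est, so width = 2 * z * SE_est = 2 * 1.96 * 7.388697
Width = 28.9637

28.9637


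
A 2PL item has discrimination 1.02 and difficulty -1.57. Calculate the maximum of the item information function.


For 2PL, max info at theta = b = -1.57
I_max = a^2 / 4 = 1.02^2 / 4
= 1.0404 / 4
I_max = 0.2601

0.2601


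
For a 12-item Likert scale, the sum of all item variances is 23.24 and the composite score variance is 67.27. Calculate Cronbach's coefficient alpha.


alpha = (k/(k-1)) * (1 - sum(si^2)/s_total^2)
= (12/11) * (1 - 23.24/67.27)
alpha = 0.714

0.714


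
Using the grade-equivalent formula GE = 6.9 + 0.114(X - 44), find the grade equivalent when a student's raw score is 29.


raw - median = 29 - 44 = -15
slope * diff = 0.114 * -15 = -1.71
GE = 6.9 + -1.71
GE = 5.19

5.19


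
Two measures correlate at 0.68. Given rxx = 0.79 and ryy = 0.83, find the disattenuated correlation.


r_corrected = rxy / sqrt(rxx * ryy)
= 0.68 / sqrt(0.79 * 0.83)
= 0.68 / sqrt(0.6557)
= 0.68 / 0.809753
r_corrected = 0.8398

0.8398


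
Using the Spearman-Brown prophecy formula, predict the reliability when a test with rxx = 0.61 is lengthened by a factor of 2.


r_new = (n * rxx) / (1 + (n-1) * rxx)
r_new = (2 * 0.61) / (1 + 1 * 0.61)
r_new = 1.22 / 1.61
r_new = 0.7578

0.7578


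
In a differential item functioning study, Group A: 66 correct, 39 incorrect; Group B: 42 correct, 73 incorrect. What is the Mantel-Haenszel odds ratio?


Odds_A = 66/39 = 1.6923
Odds_B = 42/73 = 0.5753
OR = Odds_A / Odds_B = 1.6923 / 0.5753
Exactly, OR = (66 * 73) / (39 * 42) = 4818 / 1638
OR = 2.9414

2.9414


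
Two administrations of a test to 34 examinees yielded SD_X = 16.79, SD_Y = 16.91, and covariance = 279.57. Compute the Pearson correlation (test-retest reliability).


r = cov(X,Y) / (SD_X * SD_Y)
r = 279.57 / (16.79 * 16.91)
r = 279.57 / 283.9189
r = 0.9847

0.9847


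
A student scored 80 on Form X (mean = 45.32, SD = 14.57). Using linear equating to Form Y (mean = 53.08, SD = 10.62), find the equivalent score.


slope = SD_Y / SD_X = 10.62 / 14.57 ~ 0.7289
intercept = mean_Y - slope * mean_X = 53.08 - (10.62 / 14.57) * 45.32 ~ 20.0465
Y = slope * X + intercept. To avoid rounding drift from the rounded slope/intercept, evaluate the equivalent form Y = mean_Y + SD_Y * (X - mean_X) / SD_X at full precision:
Y = 53.08 + 10.62 * (80 - 45.32) / 14.57
Y = 53.08 + 10.62 * 34.68 / 14.57
Y = 53.08 + 368.3016 / 14.57
Y = 53.08 + 25.2781
Y = 78.3581

78.3581


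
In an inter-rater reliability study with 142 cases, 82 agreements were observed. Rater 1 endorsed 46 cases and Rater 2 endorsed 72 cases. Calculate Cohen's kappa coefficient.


P_o = 82/142 = 0.577465
P_e = (46*72 + 96*70) / 20164 = 0.49752
kappa = (P_o - P_e) / (1 - P_e)
kappa = (0.577465 - 0.49752) / (1 - 0.49752)
kappa = 0.1591

0.1591


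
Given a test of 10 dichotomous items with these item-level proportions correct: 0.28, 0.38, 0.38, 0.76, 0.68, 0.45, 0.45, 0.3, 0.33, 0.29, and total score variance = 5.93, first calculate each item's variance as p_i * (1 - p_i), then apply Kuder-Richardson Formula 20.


For each item, compute p_i * q_i:
  Item 1: 0.28 * 0.72 = 0.2016
  Item 2: 0.38 * 0.62 = 0.2356
  Item 3: 0.38 * 0.62 = 0.2356
  Item 4: 0.76 * 0.24 = 0.1824
  Item 5: 0.68 * 0.32 = 0.2176
  Item 6: 0.45 * 0.55 = 0.2475
  Item 7: 0.45 * 0.55 = 0.2475
  Item 8: 0.3 * 0.7 = 0.21
  Item 9: 0.33 * 0.67 = 0.2211
  Item 10: 0.29 * 0.71 = 0.2059
Sum(p_i * q_i) = 0.2016 + 0.2356 + 0.2356 + 0.1824 + 0.2176 + 0.2475 + 0.2475 + 0.21 + 0.2211 + 0.2059 = 2.2048
KR-20 = (k/(k-1)) * (1 - Sum(p_i*q_i) / Var_total)
= (10/9) * (1 - 2.2048/5.93)
= 1.1111 * 0.6282
KR-20 = 0.698

0.698


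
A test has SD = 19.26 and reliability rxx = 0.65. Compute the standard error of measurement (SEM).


SEM = SD * sqrt(1 - rxx)
SEM = 19.26 * sqrt(1 - 0.65)
SEM = 19.26 * sqrt(0.35) = 19.26 * 0.591608
SEM = 11.3944

11.3944


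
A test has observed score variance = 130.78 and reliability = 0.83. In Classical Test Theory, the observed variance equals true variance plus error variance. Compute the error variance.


var_true = rxx * var_obs = 0.83 * 130.78 = 108.5474
var_error = var_obs - var_true
var_error = 130.78 - 108.5474
var_error = 22.2326

22.2326


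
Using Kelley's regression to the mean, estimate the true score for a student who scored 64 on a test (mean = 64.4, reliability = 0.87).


T_est = rxx * X + (1 - rxx) * mean
T_est = 0.87 * 64 + 0.13 * 64.4
T_est = 55.68 + 8.372
T_est = 64.052

64.052


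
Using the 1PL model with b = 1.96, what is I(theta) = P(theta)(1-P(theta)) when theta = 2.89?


P = 1/(1+exp(-(2.89-1.96))) = 0.7171
I = P*(1-P) = 0.7171 * 0.2829
I = 0.2029

0.2029


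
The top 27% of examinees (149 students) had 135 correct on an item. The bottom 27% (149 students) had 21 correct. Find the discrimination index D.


p_upper = 135/149 = 0.906
p_lower = 21/149 = 0.1409
D = 0.906 - 0.1409 = 0.7651

0.7651


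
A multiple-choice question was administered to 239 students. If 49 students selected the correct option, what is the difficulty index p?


Item difficulty p = number correct / total examinees
p = 49 / 239
p = 0.205

0.205


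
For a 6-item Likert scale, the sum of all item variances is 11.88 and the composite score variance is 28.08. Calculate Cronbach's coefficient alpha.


alpha = (k/(k-1)) * (1 - sum(si^2)/s_total^2)
= (6/5) * (1 - 11.88/28.08)
alpha = 0.6923

0.6923


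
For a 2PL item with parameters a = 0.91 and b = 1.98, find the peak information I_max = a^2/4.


For 2PL, max info at theta = b = 1.98
I_max = a^2 / 4 = 0.91^2 / 4
= 0.8281 / 4
I_max = 0.207

0.207


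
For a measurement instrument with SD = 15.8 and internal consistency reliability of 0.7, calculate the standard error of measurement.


SEM = SD * sqrt(1 - rxx)
SEM = 15.8 * sqrt(1 - 0.7)
SEM = 15.8 * sqrt(0.3) = 15.8 * 0.547723
SEM = 8.654

8.654


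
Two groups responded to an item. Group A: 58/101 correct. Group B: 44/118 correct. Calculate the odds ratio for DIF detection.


Odds_A = 58/43 = 1.3488
Odds_B = 44/74 = 0.5946
OR = Odds_A / Odds_B = 1.3488 / 0.5946
Exactly, OR = (58 * 74) / (43 * 44) = 4292 / 1892
OR = 2.2685

2.2685


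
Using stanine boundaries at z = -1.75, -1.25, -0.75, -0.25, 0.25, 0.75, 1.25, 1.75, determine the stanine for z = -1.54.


Stanine boundaries: [-1.75, -1.25, -0.75, -0.25, 0.25, 0.75, 1.25, 1.75]
z = -1.54
Check each boundary:
  z >= -1.75 -> could be stanine 2
  z < -1.25
  z < -0.75
  z < -0.25
  z < 0.25
  z < 0.75
  z < 1.25
  z < 1.75
Highest qualifying boundary gives stanine = 2

2


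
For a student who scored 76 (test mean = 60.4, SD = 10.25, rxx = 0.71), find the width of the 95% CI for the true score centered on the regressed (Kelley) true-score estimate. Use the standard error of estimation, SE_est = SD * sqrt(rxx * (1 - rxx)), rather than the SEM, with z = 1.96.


True score estimate = 0.71*76 + 0.29*60.4 = 71.476
SE_est = SD * sqrt(rxx * (1 - rxx)) = 10.25 * sqrt(0.71 * 0.29) = 10.25 * sqrt(0.2059) = 4.651061
CI = T_est +/- z * SE_est, so width = 2 * z * SE_est = 2 * 1.96 * 4.651061
Width = 18.2322

18.2322


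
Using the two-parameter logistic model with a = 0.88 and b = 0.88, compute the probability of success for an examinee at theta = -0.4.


a*(theta - b) = 0.88 * (-0.4 - 0.88) = -1.1264
exp(--1.1264) = 3.0845
P = 1 / (1 + 3.0845)
P = 0.2448

0.2448


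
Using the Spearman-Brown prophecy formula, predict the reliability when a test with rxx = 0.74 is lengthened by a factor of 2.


r_new = (n * rxx) / (1 + (n-1) * rxx)
r_new = (2 * 0.74) / (1 + 1 * 0.74)
r_new = 1.48 / 1.74
r_new = 0.8506

0.8506


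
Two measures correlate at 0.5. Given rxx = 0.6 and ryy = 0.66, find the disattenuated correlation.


r_corrected = rxy / sqrt(rxx * ryy)
= 0.5 / sqrt(0.6 * 0.66)
= 0.5 / sqrt(0.396)
= 0.5 / 0.629285
r_corrected = 0.7946

0.7946


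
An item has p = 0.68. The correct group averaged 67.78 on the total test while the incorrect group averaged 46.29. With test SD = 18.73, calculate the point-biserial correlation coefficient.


q = 1 - p = 0.32
rpb = ((M1 - M0) / SD) * sqrt(p * q)
rpb = ((67.78 - 46.29) / 18.73) * sqrt(0.68 * 0.32)
rpb = 0.5352

0.5352


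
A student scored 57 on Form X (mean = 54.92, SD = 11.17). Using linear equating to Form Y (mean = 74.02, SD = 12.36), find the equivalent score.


slope = SD_Y / SD_X = 12.36 / 11.17 ~ 1.1065
intercept = mean_Y - slope * mean_X = 74.02 - (12.36 / 11.17) * 54.92 ~ 13.2491
Y = slope * X + intercept. To avoid rounding drift from the rounded slope/intercept, evaluate the equivalent form Y = mean_Y + SD_Y * (X - mean_X) / SD_X at full precision:
Y = 74.02 + 12.36 * (57 - 54.92) / 11.17
Y = 74.02 + 12.36 * 2.08 / 11.17
Y = 74.02 + 25.7088 / 11.17
Y = 74.02 + 2.3016
Y = 76.3216

76.3216


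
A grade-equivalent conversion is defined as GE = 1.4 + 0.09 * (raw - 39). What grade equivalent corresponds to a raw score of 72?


raw - median = 72 - 39 = 33
slope * diff = 0.09 * 33 = 2.97
GE = 1.4 + 2.97
GE = 4.37

4.37


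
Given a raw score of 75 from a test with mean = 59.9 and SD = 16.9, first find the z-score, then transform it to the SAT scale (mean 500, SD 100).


z = (X - mean) / SD = (75 - 59.9) / 16.9
z = 15.1 / 16.9
z = 0.8935
SAT-scale = SAT = 500 + 100z
Carry z at full precision (z = 15.1 / 16.9) into the conversion:
SAT-scale = 500 + 100 * (15.1 / 16.9) = 500 + 1510 / 16.9
SAT-scale = 500 + 89.3491
SAT-scale = 589.3491

589.3491


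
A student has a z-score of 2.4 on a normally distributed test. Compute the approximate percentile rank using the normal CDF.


CDF(z) = 0.5 * (1 + erf(z/sqrt(2)))
erf(1.6971) = 0.9836
CDF = 0.9918
Percentile rank = 0.9918 * 100 = 99.18

99.18


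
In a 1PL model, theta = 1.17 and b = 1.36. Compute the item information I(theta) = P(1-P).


P = 1/(1+exp(-(1.17-1.36))) = 0.4526
I = P*(1-P) = 0.4526 * 0.5474
I = 0.2478

0.2478


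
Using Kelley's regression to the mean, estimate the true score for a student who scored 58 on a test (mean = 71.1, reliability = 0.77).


T_est = rxx * X + (1 - rxx) * mean
T_est = 0.77 * 58 + 0.23 * 71.1
T_est = 44.66 + 16.353
T_est = 61.013

61.013


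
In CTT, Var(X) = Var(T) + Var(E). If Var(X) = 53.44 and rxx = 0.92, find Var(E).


var_true = rxx * var_obs = 0.92 * 53.44 = 49.1648
var_error = var_obs - var_true
var_error = 53.44 - 49.1648
var_error = 4.2752

4.2752


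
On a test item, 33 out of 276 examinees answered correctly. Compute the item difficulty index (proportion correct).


Item difficulty p = number correct / total examinees
p = 33 / 276
p = 0.1196

0.1196


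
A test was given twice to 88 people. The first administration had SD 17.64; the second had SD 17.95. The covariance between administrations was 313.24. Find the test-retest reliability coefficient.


r = cov(X,Y) / (SD_X * SD_Y)
r = 313.24 / (17.64 * 17.95)
r = 313.24 / 316.638
r = 0.9893

0.9893


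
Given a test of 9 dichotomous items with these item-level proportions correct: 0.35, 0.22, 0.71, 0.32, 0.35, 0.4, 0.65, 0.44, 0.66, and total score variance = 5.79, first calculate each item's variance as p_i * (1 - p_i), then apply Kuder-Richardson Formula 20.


For each item, compute p_i * q_i:
  Item 1: 0.35 * 0.65 = 0.2275
  Item 2: 0.22 * 0.78 = 0.1716
  Item 3: 0.71 * 0.29 = 0.2059
  Item 4: 0.32 * 0.68 = 0.2176
  Item 5: 0.35 * 0.65 = 0.2275
  Item 6: 0.4 * 0.6 = 0.24
  Item 7: 0.65 * 0.35 = 0.2275
  Item 8: 0.44 * 0.56 = 0.2464
  Item 9: 0.66 * 0.34 = 0.2244
Sum(p_i * q_i) = 0.2275 + 0.1716 + 0.2059 + 0.2176 + 0.2275 + 0.24 + 0.2275 + 0.2464 + 0.2244 = 1.9884
KR-20 = (k/(k-1)) * (1 - Sum(p_i*q_i) / Var_total)
= (9/8) * (1 - 1.9884/5.79)
= 1.125 * 0.6566
KR-20 = 0.7387

0.7387


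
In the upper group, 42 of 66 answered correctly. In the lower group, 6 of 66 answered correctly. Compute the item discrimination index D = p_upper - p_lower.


p_upper = 42/66 = 0.6364
p_lower = 6/66 = 0.0909
D = 0.6364 - 0.0909 = 0.5455

0.5455


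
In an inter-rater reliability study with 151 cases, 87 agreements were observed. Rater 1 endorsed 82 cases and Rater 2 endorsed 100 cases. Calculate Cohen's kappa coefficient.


P_o = 87/151 = 0.576159
P_e = (82*100 + 69*51) / 22801 = 0.513969
kappa = (P_o - P_e) / (1 - P_e)
kappa = (0.576159 - 0.513969) / (1 - 0.513969)
kappa = 0.128

0.128


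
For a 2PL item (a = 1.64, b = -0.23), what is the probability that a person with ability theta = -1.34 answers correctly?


a*(theta - b) = 1.64 * (-1.34 - -0.23) = -1.8204
exp(--1.8204) = 6.1743
P = 1 / (1 + 6.1743)
P = 0.1394

0.1394


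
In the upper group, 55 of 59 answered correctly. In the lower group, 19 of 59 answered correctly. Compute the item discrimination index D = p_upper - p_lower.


p_upper = 55/59 = 0.9322
p_lower = 19/59 = 0.322
D = 0.9322 - 0.322 = 0.6102

0.6102


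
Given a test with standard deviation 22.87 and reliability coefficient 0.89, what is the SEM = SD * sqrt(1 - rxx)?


SEM = SD * sqrt(1 - rxx)
SEM = 22.87 * sqrt(1 - 0.89)
SEM = 22.87 * sqrt(0.11) = 22.87 * 0.331662
SEM = 7.5851

7.5851


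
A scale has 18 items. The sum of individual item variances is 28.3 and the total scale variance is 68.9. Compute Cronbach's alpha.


alpha = (k/(k-1)) * (1 - sum(si^2)/s_total^2)
= (18/17) * (1 - 28.3/68.9)
alpha = 0.6239

0.6239


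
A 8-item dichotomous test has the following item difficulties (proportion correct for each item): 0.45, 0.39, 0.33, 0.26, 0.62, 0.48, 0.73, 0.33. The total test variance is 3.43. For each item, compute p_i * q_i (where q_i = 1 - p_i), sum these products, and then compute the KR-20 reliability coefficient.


For each item, compute p_i * q_i:
  Item 1: 0.45 * 0.55 = 0.2475
  Item 2: 0.39 * 0.61 = 0.2379
  Item 3: 0.33 * 0.67 = 0.2211
  Item 4: 0.26 * 0.74 = 0.1924
  Item 5: 0.62 * 0.38 = 0.2356
  Item 6: 0.48 * 0.52 = 0.2496
  Item 7: 0.73 * 0.27 = 0.1971
  Item 8: 0.33 * 0.67 = 0.2211
Sum(p_i * q_i) = 0.2475 + 0.2379 + 0.2211 + 0.1924 + 0.2356 + 0.2496 + 0.1971 + 0.2211 = 1.8023
KR-20 = (k/(k-1)) * (1 - Sum(p_i*q_i) / Var_total)
= (8/7) * (1 - 1.8023/3.43)
= 1.1429 * 0.4745
KR-20 = 0.5423

0.5423


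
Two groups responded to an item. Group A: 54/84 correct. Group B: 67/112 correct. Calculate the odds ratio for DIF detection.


Odds_A = 54/30 = 1.8
Odds_B = 67/45 = 1.4889
OR = Odds_A / Odds_B = 1.8 / 1.4889
Exactly, OR = (54 * 45) / (30 * 67) = 2430 / 2010
OR = 1.209

1.209


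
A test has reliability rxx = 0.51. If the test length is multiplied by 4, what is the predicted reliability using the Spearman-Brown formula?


r_new = (n * rxx) / (1 + (n-1) * rxx)
r_new = (4 * 0.51) / (1 + 3 * 0.51)
r_new = 2.04 / 2.53
r_new = 0.8063

0.8063


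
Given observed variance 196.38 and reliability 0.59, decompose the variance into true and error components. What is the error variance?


var_true = rxx * var_obs = 0.59 * 196.38 = 115.8642
var_error = var_obs - var_true
var_error = 196.38 - 115.8642
var_error = 80.5158

80.5158


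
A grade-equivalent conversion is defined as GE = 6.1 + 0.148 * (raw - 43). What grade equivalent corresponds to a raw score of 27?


raw - median = 27 - 43 = -16
slope * diff = 0.148 * -16 = -2.368
GE = 6.1 + -2.368
GE = 3.732

3.732


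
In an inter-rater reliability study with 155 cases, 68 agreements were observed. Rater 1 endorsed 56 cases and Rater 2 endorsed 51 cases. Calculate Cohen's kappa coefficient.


P_o = 68/155 = 0.43871
P_e = (56*51 + 99*104) / 24025 = 0.54743
kappa = (P_o - P_e) / (1 - P_e)
kappa = (0.43871 - 0.54743) / (1 - 0.54743)
kappa = -0.2402

-0.2402


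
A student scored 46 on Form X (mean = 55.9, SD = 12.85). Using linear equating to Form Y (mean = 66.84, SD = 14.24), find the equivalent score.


slope = SD_Y / SD_X = 14.24 / 12.85 ~ 1.1082
intercept = mean_Y - slope * mean_X = 66.84 - (14.24 / 12.85) * 55.9 ~ 4.8932
Y = slope * X + intercept. To avoid rounding drift from the rounded slope/intercept, evaluate the equivalent form Y = mean_Y + SD_Y * (X - mean_X) / SD_X at full precision:
Y = 66.84 + 14.24 * (46 - 55.9) / 12.85
Y = 66.84 - 14.24 * 9.9 / 12.85
Y = 66.84 - 140.976 / 12.85
Y = 66.84 - 10.9709
Y = 55.8691

55.8691


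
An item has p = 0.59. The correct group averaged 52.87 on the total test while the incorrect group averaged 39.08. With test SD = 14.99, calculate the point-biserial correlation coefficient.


q = 1 - p = 0.41
rpb = ((M1 - M0) / SD) * sqrt(p * q)
rpb = ((52.87 - 39.08) / 14.99) * sqrt(0.59 * 0.41)
rpb = 0.4525

0.4525


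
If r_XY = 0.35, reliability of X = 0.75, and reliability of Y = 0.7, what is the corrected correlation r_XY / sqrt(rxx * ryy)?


r_corrected = rxy / sqrt(rxx * ryy)
= 0.35 / sqrt(0.75 * 0.7)
= 0.35 / sqrt(0.525)
= 0.35 / 0.724569
r_corrected = 0.483

0.483


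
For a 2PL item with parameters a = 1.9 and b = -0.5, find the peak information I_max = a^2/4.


For 2PL, max info at theta = b = -0.5
I_max = a^2 / 4 = 1.9^2 / 4
= 3.61 / 4
I_max = 0.9025

0.9025


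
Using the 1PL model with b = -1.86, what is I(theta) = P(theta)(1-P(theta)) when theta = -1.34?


P = 1/(1+exp(-(-1.34--1.86))) = 0.6271
I = P*(1-P) = 0.6271 * 0.3729
I = 0.2338

0.2338


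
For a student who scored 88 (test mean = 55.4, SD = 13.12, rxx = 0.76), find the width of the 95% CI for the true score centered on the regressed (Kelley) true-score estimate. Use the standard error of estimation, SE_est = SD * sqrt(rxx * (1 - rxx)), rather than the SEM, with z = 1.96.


True score estimate = 0.76*88 + 0.24*55.4 = 80.176
SE_est = SD * sqrt(rxx * (1 - rxx)) = 13.12 * sqrt(0.76 * 0.24) = 13.12 * sqrt(0.1824) = 5.603331
CI = T_est +/- z * SE_est, so width = 2 * z * SE_est = 2 * 1.96 * 5.603331
Width = 21.9651

21.9651


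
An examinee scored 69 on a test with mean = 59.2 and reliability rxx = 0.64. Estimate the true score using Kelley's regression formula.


T_est = rxx * X + (1 - rxx) * mean
T_est = 0.64 * 69 + 0.36 * 59.2
T_est = 44.16 + 21.312
T_est = 65.472

65.472


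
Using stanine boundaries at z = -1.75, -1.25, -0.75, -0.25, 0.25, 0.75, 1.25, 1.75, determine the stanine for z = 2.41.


Stanine boundaries: [-1.75, -1.25, -0.75, -0.25, 0.25, 0.75, 1.25, 1.75]
z = 2.41
Check each boundary:
  z >= -1.75 -> could be stanine 2
  z >= -1.25 -> could be stanine 3
  z >= -0.75 -> could be stanine 4
  z >= -0.25 -> could be stanine 5
  z >= 0.25 -> could be stanine 6
  z >= 0.75 -> could be stanine 7
  z >= 1.25 -> could be stanine 8
  z >= 1.75 -> could be stanine 9
Highest qualifying boundary gives stanine = 9

9


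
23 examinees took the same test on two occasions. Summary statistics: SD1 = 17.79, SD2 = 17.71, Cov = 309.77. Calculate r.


r = cov(X,Y) / (SD_X * SD_Y)
r = 309.77 / (17.79 * 17.71)
r = 309.77 / 315.0609
r = 0.9832

0.9832


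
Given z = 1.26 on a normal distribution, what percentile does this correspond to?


CDF(z) = 0.5 * (1 + erf(z/sqrt(2)))
erf(0.891) = 0.7923
CDF = 0.8962
Percentile rank = 0.8962 * 100 = 89.62

89.62


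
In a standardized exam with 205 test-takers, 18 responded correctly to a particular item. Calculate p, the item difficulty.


Item difficulty p = number correct / total examinees
p = 18 / 205
p = 0.0878

0.0878


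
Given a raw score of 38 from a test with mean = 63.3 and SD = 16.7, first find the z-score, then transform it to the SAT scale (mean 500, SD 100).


z = (X - mean) / SD = (38 - 63.3) / 16.7
z = -25.3 / 16.7
z = -1.515
SAT-scale = SAT = 500 + 100z
Carry z at full precision (z = -25.3 / 16.7) into the conversion:
SAT-scale = 500 + 100 * (-25.3 / 16.7) = 500 + -2530 / 16.7
SAT-scale = 500 + -151.497
SAT-scale = 348.503

348.503


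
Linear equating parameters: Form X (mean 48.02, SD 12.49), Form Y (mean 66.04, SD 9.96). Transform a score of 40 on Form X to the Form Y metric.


slope = SD_Y / SD_X = 9.96 / 12.49 ~ 0.7974
intercept = mean_Y - slope * mean_X = 66.04 - (9.96 / 12.49) * 48.02 ~ 27.747
Y = slope * X + intercept. To avoid rounding drift from the rounded slope/intercept, evaluate the equivalent form Y = mean_Y + SD_Y * (X - mean_X) / SD_X at full precision:
Y = 66.04 + 9.96 * (40 - 48.02) / 12.49
Y = 66.04 - 9.96 * 8.02 / 12.49
Y = 66.04 - 79.8792 / 12.49
Y = 66.04 - 6.3955
Y = 59.6445

59.6445


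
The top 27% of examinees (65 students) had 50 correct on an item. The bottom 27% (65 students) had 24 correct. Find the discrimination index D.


p_upper = 50/65 = 0.7692
p_lower = 24/65 = 0.3692
D = 0.7692 - 0.3692 = 0.4

0.4


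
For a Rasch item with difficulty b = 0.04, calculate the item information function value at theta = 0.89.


P = 1/(1+exp(-(0.89-0.04))) = 0.7006
I = P*(1-P) = 0.7006 * 0.2994
I = 0.2098

0.2098


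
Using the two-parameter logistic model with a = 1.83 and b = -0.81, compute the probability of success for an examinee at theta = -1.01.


a*(theta - b) = 1.83 * (-1.01 - -0.81) = -0.366
exp(--0.366) = 1.442
P = 1 / (1 + 1.442)
P = 0.4095

0.4095


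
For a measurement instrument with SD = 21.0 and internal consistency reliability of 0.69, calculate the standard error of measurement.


SEM = SD * sqrt(1 - rxx)
SEM = 21.0 * sqrt(1 - 0.69)
SEM = 21.0 * sqrt(0.31) = 21.0 * 0.556776
SEM = 11.6923

11.6923


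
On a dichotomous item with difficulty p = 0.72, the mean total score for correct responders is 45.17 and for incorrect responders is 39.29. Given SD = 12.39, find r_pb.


q = 1 - p = 0.28
rpb = ((M1 - M0) / SD) * sqrt(p * q)
rpb = ((45.17 - 39.29) / 12.39) * sqrt(0.72 * 0.28)
rpb = 0.2131

0.2131


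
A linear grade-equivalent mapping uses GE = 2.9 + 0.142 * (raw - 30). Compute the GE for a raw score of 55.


raw - median = 55 - 30 = 25
slope * diff = 0.142 * 25 = 3.55
GE = 2.9 + 3.55
GE = 6.45

6.45


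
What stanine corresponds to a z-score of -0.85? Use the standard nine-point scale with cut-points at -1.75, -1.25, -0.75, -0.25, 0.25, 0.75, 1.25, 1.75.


Stanine boundaries: [-1.75, -1.25, -0.75, -0.25, 0.25, 0.75, 1.25, 1.75]
z = -0.85
Check each boundary:
  z >= -1.75 -> could be stanine 2
  z >= -1.25 -> could be stanine 3
  z < -0.75
  z < -0.25
  z < 0.25
  z < 0.75
  z < 1.25
  z < 1.75
Highest qualifying boundary gives stanine = 3

3


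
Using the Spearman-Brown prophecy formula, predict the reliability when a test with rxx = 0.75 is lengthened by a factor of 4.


r_new = (n * rxx) / (1 + (n-1) * rxx)
r_new = (4 * 0.75) / (1 + 3 * 0.75)
r_new = 3.0 / 3.25
r_new = 0.9231

0.9231


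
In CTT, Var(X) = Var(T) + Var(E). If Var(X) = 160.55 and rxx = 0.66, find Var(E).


var_true = rxx * var_obs = 0.66 * 160.55 = 105.963
var_error = var_obs - var_true
var_error = 160.55 - 105.963
var_error = 54.587

54.587


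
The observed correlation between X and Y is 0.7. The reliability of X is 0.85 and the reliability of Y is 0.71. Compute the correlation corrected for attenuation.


r_corrected = rxy / sqrt(rxx * ryy)
= 0.7 / sqrt(0.85 * 0.71)
= 0.7 / sqrt(0.6035)
= 0.7 / 0.776853
r_corrected = 0.9011

0.9011


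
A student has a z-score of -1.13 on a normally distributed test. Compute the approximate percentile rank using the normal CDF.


CDF(z) = 0.5 * (1 + erf(z/sqrt(2)))
erf(-0.799) = -0.7415
CDF = 0.1292
Percentile rank = 0.1292 * 100 = 12.92

12.92


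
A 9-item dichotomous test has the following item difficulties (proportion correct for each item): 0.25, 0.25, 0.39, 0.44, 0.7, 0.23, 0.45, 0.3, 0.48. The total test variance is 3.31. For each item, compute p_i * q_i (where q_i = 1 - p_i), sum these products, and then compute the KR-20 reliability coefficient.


For each item, compute p_i * q_i:
  Item 1: 0.25 * 0.75 = 0.1875
  Item 2: 0.25 * 0.75 = 0.1875
  Item 3: 0.39 * 0.61 = 0.2379
  Item 4: 0.44 * 0.56 = 0.2464
  Item 5: 0.7 * 0.3 = 0.21
  Item 6: 0.23 * 0.77 = 0.1771
  Item 7: 0.45 * 0.55 = 0.2475
  Item 8: 0.3 * 0.7 = 0.21
  Item 9: 0.48 * 0.52 = 0.2496
Sum(p_i * q_i) = 0.1875 + 0.1875 + 0.2379 + 0.2464 + 0.21 + 0.1771 + 0.2475 + 0.21 + 0.2496 = 1.9535
KR-20 = (k/(k-1)) * (1 - Sum(p_i*q_i) / Var_total)
= (9/8) * (1 - 1.9535/3.31)
= 1.125 * 0.4098
KR-20 = 0.461

0.461


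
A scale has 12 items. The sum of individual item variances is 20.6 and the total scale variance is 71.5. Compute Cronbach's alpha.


alpha = (k/(k-1)) * (1 - sum(si^2)/s_total^2)
= (12/11) * (1 - 20.6/71.5)
alpha = 0.7766

0.7766


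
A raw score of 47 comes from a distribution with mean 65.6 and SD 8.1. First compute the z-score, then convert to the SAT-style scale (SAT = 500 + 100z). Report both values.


z = (X - mean) / SD = (47 - 65.6) / 8.1
z = -18.6 / 8.1
z = -2.2963
SAT-scale = SAT = 500 + 100z
Carry z at full precision (z = -18.6 / 8.1) into the conversion:
SAT-scale = 500 + 100 * (-18.6 / 8.1) = 500 + -1860 / 8.1
SAT-scale = 500 + -229.6296
SAT-scale = 270.3704

270.3704


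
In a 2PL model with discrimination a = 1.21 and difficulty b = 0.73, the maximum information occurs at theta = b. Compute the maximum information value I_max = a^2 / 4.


For 2PL, max info at theta = b = 0.73
I_max = a^2 / 4 = 1.21^2 / 4
= 1.4641 / 4
I_max = 0.366

0.366


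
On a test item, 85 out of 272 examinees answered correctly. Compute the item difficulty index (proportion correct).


Item difficulty p = number correct / total examinees
p = 85 / 272
p = 0.3125

0.3125


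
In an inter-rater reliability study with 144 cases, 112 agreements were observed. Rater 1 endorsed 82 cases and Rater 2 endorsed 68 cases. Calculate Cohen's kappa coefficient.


P_o = 112/144 = 0.777778
P_e = (82*68 + 62*76) / 20736 = 0.496142
kappa = (P_o - P_e) / (1 - P_e)
kappa = (0.777778 - 0.496142) / (1 - 0.496142)
kappa = 0.559

0.559


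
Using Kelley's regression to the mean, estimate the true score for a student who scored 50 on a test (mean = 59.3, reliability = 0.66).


T_est = rxx * X + (1 - rxx) * mean
T_est = 0.66 * 50 + 0.34 * 59.3
T_est = 33.0 + 20.162
T_est = 53.162

53.162
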